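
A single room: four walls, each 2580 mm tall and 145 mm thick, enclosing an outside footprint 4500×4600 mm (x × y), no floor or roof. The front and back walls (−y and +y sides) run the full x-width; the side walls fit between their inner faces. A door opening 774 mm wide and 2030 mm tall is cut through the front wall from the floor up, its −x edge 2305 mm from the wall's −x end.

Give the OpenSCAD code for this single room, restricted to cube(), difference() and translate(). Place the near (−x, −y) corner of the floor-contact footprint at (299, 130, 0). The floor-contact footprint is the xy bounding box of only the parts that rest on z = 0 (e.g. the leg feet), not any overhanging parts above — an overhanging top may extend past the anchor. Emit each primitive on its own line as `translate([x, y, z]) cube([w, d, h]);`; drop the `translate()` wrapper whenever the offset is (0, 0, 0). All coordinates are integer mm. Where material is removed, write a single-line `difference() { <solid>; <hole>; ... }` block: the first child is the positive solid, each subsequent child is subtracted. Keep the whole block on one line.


difference() { translate([299, 130, 0]) cube([4500, 145, 2580]); translate([2604, 130, 0]) cube([774, 145, 2030]); }
translate([299, 4585, 0]) cube([4500, 145, 2580]);
translate([299, 275, 0]) cube([145, 4310, 2580]);
translate([4654, 275, 0]) cube([145, 4310, 2580]);


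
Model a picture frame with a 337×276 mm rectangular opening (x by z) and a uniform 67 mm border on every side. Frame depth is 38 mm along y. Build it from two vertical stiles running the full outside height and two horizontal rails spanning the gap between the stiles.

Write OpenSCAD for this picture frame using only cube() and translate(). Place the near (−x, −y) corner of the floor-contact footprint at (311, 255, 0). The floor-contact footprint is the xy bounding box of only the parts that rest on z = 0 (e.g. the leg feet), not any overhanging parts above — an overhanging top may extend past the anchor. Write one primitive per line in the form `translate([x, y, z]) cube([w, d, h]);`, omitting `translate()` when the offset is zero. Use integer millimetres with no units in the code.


translate([311, 255, 0]) cube([67, 38, 410]);
translate([715, 255, 0]) cube([67, 38, 410]);
translate([378, 255, 0]) cube([337, 38, 67]);
translate([378, 255, 343]) cube([337, 38, 67]);


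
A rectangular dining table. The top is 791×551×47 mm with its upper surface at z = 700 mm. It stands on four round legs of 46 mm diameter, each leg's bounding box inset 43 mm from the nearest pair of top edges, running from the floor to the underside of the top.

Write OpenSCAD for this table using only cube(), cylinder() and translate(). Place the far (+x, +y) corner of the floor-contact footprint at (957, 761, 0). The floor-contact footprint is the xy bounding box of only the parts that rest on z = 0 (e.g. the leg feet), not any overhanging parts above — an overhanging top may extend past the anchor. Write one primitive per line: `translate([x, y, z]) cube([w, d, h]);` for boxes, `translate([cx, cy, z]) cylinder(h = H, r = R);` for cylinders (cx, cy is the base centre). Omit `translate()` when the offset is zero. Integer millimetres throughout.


// leg_h = 700 - 47 = 653
translate([209, 253, 653]) cube([791, 551, 47]);
translate([275, 319, 0]) cylinder(h = 653, r = 23);
translate([934, 319, 0]) cylinder(h = 653, r = 23);
translate([275, 738, 0]) cylinder(h = 653, r = 23);
translate([934, 738, 0]) cylinder(h = 653, r = 23);


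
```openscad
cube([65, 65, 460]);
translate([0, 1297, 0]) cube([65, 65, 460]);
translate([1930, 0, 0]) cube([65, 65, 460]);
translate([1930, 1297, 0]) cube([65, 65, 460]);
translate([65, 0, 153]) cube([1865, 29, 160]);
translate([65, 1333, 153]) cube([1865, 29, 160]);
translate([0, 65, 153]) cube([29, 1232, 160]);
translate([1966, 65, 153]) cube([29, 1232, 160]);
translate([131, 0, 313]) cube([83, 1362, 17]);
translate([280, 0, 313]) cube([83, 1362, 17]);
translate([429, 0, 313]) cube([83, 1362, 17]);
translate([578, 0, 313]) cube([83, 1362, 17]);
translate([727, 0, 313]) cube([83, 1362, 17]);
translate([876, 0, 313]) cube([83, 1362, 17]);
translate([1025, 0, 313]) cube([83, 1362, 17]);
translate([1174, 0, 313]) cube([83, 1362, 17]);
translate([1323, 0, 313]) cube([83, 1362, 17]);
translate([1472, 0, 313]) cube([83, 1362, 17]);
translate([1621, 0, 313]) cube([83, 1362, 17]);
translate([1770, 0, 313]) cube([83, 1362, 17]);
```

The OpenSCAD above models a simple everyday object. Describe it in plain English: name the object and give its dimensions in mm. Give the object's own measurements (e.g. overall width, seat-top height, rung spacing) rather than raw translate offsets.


A bed frame 1995 mm long (x) by 1362 mm wide (y). Four 65×65 mm corner posts, 460 mm tall, at the corners of the footprint. Four rails of 29 mm thickness and 160 mm height run between adjacent posts with their undersides at z = 153 mm, their outer faces flush with the outside of the frame (the two x-running rails run between the posts' inner faces; the two y-running rails run between the posts' inner faces). 12 slats, each 83 mm wide (x) and 17 mm thick, lie across the top of the two x-running rails, running the full 1362 mm width of the frame in y; along x they sit between the end posts with a 66 mm gap after the −x posts and between neighbouring slats, leaving 77 mm before the +x posts.


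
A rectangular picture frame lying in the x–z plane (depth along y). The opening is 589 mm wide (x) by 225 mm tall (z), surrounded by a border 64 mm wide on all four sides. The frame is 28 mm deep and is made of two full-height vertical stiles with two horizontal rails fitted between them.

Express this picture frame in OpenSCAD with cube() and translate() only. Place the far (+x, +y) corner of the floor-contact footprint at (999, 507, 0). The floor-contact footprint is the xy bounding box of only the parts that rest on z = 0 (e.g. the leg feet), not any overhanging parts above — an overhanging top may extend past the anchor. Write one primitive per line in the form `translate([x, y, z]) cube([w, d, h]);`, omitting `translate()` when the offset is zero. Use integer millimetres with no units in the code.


translate([282, 479, 0]) cube([64, 28, 353]);
translate([935, 479, 0]) cube([64, 28, 353]);
translate([346, 479, 0]) cube([589, 28, 64]);
translate([346, 479, 289]) cube([589, 28, 64]);


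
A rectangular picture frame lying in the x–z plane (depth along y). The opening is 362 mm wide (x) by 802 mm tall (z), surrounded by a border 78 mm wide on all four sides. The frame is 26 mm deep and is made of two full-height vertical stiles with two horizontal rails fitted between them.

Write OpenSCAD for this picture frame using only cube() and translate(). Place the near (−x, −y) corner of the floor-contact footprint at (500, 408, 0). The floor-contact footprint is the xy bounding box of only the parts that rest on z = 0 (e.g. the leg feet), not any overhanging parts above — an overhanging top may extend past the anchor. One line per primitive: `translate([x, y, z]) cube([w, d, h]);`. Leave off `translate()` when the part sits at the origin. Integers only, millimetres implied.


translate([500, 408, 0]) cube([78, 26, 958]);
translate([940, 408, 0]) cube([78, 26, 958]);
translate([578, 408, 0]) cube([362, 26, 78]);
translate([578, 408, 880]) cube([362, 26, 78]);


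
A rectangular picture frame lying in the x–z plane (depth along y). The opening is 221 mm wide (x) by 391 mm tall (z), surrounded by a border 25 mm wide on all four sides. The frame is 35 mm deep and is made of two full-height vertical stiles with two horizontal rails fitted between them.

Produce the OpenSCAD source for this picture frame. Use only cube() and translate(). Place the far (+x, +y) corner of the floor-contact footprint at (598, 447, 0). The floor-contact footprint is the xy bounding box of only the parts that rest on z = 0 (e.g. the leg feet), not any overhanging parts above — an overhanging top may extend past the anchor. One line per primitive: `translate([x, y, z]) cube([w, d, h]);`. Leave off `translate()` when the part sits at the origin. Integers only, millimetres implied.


translate([327, 412, 0]) cube([25, 35, 441]);
translate([573, 412, 0]) cube([25, 35, 441]);
translate([352, 412, 0]) cube([221, 35, 25]);
translate([352, 412, 416]) cube([221, 35, 25]);


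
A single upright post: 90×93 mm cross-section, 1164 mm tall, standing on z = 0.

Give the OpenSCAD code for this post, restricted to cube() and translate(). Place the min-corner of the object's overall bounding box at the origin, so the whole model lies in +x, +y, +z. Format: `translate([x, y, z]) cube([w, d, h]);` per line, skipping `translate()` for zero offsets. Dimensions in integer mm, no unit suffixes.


cube([90, 93, 1164]);


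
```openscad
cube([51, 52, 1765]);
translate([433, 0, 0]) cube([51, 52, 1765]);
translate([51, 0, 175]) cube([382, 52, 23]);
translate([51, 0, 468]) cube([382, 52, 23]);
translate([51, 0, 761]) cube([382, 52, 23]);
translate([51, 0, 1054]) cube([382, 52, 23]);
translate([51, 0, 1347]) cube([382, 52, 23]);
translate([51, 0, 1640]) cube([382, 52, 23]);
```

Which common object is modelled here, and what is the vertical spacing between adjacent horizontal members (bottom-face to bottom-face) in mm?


A ladder. The rung spacing is 293 mm.

Two tall 51×52 posts with 6 short bars between them — a ladder. Adjacent rungs sit at z = 175 and z = 468, so the spacing is 468 − 175 = 293 mm.


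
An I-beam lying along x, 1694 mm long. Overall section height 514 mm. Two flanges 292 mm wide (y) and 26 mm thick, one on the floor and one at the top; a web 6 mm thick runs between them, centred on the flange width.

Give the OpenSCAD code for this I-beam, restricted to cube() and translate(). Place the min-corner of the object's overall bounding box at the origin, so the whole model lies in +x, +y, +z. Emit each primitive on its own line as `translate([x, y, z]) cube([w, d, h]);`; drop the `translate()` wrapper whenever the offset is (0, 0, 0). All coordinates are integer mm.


cube([1694, 292, 26]);
translate([0, 143, 26]) cube([1694, 6, 462]);
translate([0, 0, 488]) cube([1694, 292, 26]);


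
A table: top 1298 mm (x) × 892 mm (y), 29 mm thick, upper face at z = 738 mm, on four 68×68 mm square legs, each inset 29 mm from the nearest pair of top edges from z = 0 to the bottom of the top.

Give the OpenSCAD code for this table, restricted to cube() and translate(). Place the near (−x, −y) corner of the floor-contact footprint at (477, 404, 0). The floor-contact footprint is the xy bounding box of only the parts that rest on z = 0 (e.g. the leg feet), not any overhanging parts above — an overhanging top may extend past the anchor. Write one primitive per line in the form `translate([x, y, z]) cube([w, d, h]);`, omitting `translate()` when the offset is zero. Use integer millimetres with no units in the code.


translate([448, 375, 709]) cube([1298, 892, 29]);
translate([477, 404, 0]) cube([68, 68, 709]);
translate([1649, 404, 0]) cube([68, 68, 709]);
translate([477, 1170, 0]) cube([68, 68, 709]);
translate([1649, 1170, 0]) cube([68, 68, 709]);


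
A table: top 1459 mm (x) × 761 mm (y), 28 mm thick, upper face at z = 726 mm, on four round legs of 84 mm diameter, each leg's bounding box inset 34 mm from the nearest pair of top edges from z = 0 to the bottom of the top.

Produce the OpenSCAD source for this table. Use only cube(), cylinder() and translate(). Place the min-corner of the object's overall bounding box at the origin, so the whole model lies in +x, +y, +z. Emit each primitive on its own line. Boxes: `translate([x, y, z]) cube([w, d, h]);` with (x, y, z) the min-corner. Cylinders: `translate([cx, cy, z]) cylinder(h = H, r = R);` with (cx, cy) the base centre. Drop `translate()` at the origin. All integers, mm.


translate([0, 0, 698]) cube([1459, 761, 28]);
translate([76, 76, 0]) cylinder(h = 698, r = 42);
translate([1383, 76, 0]) cylinder(h = 698, r = 42);
translate([76, 685, 0]) cylinder(h = 698, r = 42);
translate([1383, 685, 0]) cylinder(h = 698, r = 42);


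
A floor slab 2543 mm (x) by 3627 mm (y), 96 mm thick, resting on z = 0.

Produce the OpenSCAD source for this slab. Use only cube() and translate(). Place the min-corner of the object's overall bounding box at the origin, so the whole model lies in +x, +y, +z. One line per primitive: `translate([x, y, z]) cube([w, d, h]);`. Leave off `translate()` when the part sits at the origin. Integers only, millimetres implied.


cube([2543, 3627, 96]);


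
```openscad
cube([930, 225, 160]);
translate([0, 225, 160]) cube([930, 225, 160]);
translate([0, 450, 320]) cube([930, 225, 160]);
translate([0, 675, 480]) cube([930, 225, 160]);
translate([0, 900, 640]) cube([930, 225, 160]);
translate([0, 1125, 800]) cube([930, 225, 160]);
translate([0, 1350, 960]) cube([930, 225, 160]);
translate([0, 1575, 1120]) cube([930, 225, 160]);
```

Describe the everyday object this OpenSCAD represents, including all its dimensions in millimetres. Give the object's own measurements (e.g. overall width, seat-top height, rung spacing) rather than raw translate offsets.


A straight staircase of 8 solid steps. Each step is 930 mm wide (x), 225 mm deep (y, the going) and 160 mm tall (the rise). The first step rests on the floor; each subsequent step sits one going further in +y and one rise higher in +z, directly behind and above the previous step with no overlap.


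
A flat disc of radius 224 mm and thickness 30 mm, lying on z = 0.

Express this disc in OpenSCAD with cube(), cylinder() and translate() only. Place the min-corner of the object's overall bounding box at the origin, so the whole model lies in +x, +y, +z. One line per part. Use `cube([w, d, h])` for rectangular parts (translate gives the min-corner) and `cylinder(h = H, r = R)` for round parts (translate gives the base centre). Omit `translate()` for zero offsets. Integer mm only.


translate([224, 224, 0]) cylinder(h = 30, r = 224);


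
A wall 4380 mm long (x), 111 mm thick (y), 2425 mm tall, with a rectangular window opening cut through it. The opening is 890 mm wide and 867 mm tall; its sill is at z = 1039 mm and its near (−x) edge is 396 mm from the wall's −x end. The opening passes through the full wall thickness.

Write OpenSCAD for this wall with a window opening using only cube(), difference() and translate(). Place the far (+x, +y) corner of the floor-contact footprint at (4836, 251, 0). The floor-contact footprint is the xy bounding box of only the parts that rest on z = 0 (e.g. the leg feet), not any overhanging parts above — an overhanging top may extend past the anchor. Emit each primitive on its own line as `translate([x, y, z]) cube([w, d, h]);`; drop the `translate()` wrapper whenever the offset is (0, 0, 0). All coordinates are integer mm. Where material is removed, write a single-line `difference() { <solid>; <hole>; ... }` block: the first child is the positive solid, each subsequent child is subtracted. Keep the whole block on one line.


difference() { translate([456, 140, 0]) cube([4380, 111, 2425]); translate([852, 140, 1039]) cube([890, 111, 867]); }


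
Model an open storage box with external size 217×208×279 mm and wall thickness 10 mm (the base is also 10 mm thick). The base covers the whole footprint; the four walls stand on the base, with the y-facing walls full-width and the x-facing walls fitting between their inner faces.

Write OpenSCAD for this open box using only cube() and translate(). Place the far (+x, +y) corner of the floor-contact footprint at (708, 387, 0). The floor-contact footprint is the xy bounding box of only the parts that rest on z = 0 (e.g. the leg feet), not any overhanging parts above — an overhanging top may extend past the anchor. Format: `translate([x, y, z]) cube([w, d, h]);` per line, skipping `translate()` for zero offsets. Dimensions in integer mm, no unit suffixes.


translate([491, 179, 0]) cube([217, 208, 10]);
translate([491, 179, 10]) cube([217, 10, 269]);
translate([491, 377, 10]) cube([217, 10, 269]);
translate([491, 189, 10]) cube([10, 188, 269]);
translate([698, 189, 10]) cube([10, 188, 269]);


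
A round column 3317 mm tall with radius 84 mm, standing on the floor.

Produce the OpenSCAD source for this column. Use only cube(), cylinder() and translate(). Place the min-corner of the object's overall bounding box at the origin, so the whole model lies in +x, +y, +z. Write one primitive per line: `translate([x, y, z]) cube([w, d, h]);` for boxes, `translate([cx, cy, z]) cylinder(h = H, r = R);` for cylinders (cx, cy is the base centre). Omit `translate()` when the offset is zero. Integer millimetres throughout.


translate([84, 84, 0]) cylinder(h = 3317, r = 84);


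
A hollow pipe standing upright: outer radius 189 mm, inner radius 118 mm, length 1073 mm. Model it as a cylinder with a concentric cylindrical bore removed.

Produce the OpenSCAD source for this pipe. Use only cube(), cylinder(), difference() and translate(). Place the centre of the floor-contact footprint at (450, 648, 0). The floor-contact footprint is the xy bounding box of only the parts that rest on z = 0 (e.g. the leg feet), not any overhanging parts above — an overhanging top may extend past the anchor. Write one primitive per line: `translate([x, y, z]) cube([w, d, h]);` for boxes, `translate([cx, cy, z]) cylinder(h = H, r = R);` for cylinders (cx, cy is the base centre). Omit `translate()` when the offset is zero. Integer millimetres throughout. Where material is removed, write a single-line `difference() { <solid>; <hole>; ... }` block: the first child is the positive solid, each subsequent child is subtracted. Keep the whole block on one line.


difference() { translate([450, 648, 0]) cylinder(h = 1073, r = 189); translate([450, 648, 0]) cylinder(h = 1073, r = 118); }


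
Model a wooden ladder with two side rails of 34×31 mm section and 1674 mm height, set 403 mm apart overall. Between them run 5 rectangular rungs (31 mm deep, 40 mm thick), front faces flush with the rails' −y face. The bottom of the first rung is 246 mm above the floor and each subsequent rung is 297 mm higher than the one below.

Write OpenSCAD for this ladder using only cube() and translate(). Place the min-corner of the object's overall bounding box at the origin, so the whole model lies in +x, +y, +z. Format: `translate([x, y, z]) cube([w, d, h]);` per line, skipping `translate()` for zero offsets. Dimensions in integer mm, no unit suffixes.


cube([34, 31, 1674]);
translate([369, 0, 0]) cube([34, 31, 1674]);
translate([34, 0, 246]) cube([335, 31, 40]);
translate([34, 0, 543]) cube([335, 31, 40]);
translate([34, 0, 840]) cube([335, 31, 40]);
translate([34, 0, 1137]) cube([335, 31, 40]);
translate([34, 0, 1434]) cube([335, 31, 40]);


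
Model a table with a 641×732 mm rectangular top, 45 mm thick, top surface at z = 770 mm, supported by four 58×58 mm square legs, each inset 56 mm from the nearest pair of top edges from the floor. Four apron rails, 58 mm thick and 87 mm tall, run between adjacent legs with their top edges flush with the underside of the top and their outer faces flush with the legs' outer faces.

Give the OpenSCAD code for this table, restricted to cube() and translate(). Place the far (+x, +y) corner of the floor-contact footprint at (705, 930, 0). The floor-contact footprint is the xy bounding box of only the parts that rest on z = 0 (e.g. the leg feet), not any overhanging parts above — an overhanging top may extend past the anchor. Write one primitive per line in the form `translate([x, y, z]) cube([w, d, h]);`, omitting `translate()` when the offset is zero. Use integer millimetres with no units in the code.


translate([120, 254, 725]) cube([641, 732, 45]);
translate([176, 310, 0]) cube([58, 58, 725]);
translate([647, 310, 0]) cube([58, 58, 725]);
translate([176, 872, 0]) cube([58, 58, 725]);
translate([647, 872, 0]) cube([58, 58, 725]);
translate([234, 310, 638]) cube([413, 58, 87]);
translate([234, 872, 638]) cube([413, 58, 87]);
translate([176, 368, 638]) cube([58, 504, 87]);
translate([647, 368, 638]) cube([58, 504, 87]);


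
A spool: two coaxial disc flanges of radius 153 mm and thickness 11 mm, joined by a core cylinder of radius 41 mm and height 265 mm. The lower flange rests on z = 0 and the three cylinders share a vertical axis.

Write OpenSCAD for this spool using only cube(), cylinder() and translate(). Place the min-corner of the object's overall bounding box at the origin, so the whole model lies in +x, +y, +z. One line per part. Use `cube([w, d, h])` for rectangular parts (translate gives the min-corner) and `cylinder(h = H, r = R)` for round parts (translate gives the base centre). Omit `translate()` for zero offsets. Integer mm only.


translate([153, 153, 0]) cylinder(h = 11, r = 153);
translate([153, 153, 11]) cylinder(h = 265, r = 41);
translate([153, 153, 276]) cylinder(h = 11, r = 153);


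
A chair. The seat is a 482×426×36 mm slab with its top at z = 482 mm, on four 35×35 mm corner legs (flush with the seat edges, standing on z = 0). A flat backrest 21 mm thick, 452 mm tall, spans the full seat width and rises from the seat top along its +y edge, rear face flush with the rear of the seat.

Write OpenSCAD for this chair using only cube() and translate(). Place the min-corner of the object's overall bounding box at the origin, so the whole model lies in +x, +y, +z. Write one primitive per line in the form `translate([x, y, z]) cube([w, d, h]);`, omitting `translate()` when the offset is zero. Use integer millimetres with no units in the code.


translate([0, 0, 446]) cube([482, 426, 36]);
cube([35, 35, 446]);
translate([447, 0, 0]) cube([35, 35, 446]);
translate([0, 391, 0]) cube([35, 35, 446]);
translate([447, 391, 0]) cube([35, 35, 446]);
translate([0, 405, 482]) cube([482, 21, 452]);


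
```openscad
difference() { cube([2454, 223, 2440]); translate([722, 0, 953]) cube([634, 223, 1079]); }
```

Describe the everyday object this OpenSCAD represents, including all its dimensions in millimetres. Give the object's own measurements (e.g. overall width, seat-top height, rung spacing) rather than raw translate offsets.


A wall 2454 mm long (x), 223 mm thick (y), 2440 mm tall, with a rectangular window opening cut through it. The opening is 634 mm wide and 1079 mm tall; its sill is at z = 953 mm and its near (−x) edge is 722 mm from the wall's −x end. The opening passes through the full wall thickness.


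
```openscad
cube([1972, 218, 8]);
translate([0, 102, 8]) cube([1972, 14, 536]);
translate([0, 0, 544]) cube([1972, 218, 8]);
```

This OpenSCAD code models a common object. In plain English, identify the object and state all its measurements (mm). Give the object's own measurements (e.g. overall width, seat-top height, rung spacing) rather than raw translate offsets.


An I-beam lying along x, 1972 mm long. Overall section height 552 mm. Two flanges 218 mm wide (y) and 8 mm thick, one on the floor and one at the top; a web 14 mm thick runs between them, centred on the flange width.


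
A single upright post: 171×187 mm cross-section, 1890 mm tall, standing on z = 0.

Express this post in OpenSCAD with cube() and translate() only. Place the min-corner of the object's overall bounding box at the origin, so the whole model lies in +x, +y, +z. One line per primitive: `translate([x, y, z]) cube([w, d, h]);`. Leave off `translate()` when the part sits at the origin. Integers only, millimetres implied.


cube([171, 187, 1890]);


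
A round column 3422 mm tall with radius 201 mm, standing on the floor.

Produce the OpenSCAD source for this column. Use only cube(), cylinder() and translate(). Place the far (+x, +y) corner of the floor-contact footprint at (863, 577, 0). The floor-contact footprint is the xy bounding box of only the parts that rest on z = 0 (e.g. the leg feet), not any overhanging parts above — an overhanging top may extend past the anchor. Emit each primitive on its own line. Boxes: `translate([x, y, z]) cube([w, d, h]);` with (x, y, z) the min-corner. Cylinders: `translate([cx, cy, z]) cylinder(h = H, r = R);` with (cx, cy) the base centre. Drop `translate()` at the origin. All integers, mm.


translate([662, 376, 0]) cylinder(h = 3422, r = 201);


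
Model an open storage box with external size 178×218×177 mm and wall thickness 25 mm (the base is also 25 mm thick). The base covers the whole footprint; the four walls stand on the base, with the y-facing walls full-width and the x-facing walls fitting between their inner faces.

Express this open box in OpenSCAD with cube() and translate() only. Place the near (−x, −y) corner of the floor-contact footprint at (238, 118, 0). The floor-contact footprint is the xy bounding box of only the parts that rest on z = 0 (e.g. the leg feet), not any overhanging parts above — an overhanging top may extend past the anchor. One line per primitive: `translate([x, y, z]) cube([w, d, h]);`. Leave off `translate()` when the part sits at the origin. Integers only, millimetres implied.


translate([238, 118, 0]) cube([178, 218, 25]);
translate([238, 118, 25]) cube([178, 25, 152]);
translate([238, 311, 25]) cube([178, 25, 152]);
translate([238, 143, 25]) cube([25, 168, 152]);
translate([391, 143, 25]) cube([25, 168, 152]);


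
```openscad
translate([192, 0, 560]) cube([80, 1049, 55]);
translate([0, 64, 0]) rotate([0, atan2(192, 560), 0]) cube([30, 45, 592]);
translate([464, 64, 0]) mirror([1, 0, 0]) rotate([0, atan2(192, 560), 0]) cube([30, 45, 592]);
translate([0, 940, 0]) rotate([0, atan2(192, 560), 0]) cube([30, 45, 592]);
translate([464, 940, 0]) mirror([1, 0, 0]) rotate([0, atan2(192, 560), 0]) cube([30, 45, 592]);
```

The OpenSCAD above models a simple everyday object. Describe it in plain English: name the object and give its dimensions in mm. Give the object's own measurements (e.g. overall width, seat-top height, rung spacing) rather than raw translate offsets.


A sawhorse. A 80×1049×55 mm beam (x, y, z) sits on two A-frame leg pairs. Each pair is two raked legs of 30×45 mm section (45 mm along y) splaying symmetrically in x. Each leg rises 560 mm vertically over 192 mm of horizontal reach and is 592 mm long along its own axis. Every leg's outer bottom edge rests on the floor and its outer top edge meets a bottom edge of the beam — the left legs (tilting toward +x) meet the beam's −x bottom edge, the right legs (their mirror images, tilting toward −x) meet its +x bottom edge — so the leg tops tuck under the beam, the beam's underside is 560 mm above the floor, and the feet are 464 mm apart outside-to-outside with the beam centred between them. The two leg pairs are set in 64 mm from either end of the beam.


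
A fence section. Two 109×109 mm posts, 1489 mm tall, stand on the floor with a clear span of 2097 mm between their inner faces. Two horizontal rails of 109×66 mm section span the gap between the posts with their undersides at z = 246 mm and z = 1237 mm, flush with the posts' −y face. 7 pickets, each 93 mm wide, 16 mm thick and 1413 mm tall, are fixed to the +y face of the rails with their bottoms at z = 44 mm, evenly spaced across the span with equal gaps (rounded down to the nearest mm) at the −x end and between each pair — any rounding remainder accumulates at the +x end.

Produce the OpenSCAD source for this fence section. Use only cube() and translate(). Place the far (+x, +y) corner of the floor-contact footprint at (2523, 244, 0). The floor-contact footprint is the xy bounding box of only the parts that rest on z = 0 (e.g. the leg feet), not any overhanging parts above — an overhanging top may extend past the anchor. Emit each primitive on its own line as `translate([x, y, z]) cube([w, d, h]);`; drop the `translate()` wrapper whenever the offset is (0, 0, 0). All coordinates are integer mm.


translate([208, 135, 0]) cube([109, 109, 1489]);
translate([2414, 135, 0]) cube([109, 109, 1489]);
translate([317, 135, 246]) cube([2097, 109, 66]);
translate([317, 135, 1237]) cube([2097, 109, 66]);
translate([497, 244, 44]) cube([93, 16, 1413]);
translate([770, 244, 44]) cube([93, 16, 1413]);
translate([1043, 244, 44]) cube([93, 16, 1413]);
translate([1316, 244, 44]) cube([93, 16, 1413]);
translate([1589, 244, 44]) cube([93, 16, 1413]);
translate([1862, 244, 44]) cube([93, 16, 1413]);
translate([2135, 244, 44]) cube([93, 16, 1413]);


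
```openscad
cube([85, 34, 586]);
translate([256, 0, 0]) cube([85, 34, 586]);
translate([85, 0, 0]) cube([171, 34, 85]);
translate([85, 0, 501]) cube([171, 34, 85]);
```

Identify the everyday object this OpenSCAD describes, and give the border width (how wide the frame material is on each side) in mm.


A picture frame. The border width is 85 mm.

Four thin pieces enclosing a rectangular opening — a picture frame. The two full-height stiles are 586 mm tall; the top rail sits at z = 501 and is 85 mm tall, so the border above the opening is 586 − 501 = 85 mm, matching the stile x-width.


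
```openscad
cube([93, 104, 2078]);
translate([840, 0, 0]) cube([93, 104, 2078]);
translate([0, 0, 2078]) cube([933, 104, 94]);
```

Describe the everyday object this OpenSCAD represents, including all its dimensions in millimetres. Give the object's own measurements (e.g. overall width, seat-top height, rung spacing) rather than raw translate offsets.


A door frame. The clear opening is 747 mm wide and 2078 mm high. Two 93 mm wide jambs, 104 mm deep, stand either side of the opening from the floor to the top of the opening. A 94 mm thick head sits across the top of both jambs, spanning the full outside width of the frame.


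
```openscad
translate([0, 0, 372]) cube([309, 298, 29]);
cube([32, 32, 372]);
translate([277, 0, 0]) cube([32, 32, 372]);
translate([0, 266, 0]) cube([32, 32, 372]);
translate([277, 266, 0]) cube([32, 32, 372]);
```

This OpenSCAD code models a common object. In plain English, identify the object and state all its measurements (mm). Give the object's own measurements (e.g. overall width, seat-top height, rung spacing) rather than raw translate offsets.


A simple wooden stool: a rectangular seat 309 mm (x) by 298 mm (y), 29 mm thick, top face at z = 401 mm, on four square legs, each 32×32 mm in cross-section. The legs rest on z = 0, each flush with a corner of the seat.


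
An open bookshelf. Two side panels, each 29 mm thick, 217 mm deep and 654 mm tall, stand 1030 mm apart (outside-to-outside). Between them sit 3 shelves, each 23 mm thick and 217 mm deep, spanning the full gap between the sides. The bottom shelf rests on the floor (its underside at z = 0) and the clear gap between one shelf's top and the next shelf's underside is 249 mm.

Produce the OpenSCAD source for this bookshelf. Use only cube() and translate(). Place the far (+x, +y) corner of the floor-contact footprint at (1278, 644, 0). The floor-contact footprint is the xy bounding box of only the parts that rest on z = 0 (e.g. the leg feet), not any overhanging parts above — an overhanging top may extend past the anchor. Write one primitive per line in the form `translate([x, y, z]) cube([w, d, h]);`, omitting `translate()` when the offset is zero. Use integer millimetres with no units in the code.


translate([248, 427, 0]) cube([29, 217, 654]);
translate([1249, 427, 0]) cube([29, 217, 654]);
translate([277, 427, 0]) cube([972, 217, 23]);
translate([277, 427, 272]) cube([972, 217, 23]);
translate([277, 427, 544]) cube([972, 217, 23]);


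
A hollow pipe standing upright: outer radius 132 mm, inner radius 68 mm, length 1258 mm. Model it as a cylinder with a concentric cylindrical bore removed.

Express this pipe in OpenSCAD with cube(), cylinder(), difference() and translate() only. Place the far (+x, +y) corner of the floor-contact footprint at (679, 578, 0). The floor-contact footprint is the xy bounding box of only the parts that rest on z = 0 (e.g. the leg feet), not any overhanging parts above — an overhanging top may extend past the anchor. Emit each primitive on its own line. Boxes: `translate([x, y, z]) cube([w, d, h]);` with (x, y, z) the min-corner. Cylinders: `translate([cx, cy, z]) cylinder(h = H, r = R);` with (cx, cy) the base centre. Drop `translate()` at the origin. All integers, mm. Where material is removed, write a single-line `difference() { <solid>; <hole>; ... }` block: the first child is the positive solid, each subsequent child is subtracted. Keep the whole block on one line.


difference() { translate([547, 446, 0]) cylinder(h = 1258, r = 132); translate([547, 446, 0]) cylinder(h = 1258, r = 68); }


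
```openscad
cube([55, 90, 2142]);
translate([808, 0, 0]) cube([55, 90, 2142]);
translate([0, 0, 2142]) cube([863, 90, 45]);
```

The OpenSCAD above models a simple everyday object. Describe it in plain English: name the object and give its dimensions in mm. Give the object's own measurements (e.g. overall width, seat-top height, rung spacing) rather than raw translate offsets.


A door frame. The clear opening is 753 mm wide and 2142 mm high. Two 55 mm wide jambs, 90 mm deep, stand either side of the opening from the floor to the top of the opening. A 45 mm thick head sits across the top of both jambs, spanning the full outside width of the frame.


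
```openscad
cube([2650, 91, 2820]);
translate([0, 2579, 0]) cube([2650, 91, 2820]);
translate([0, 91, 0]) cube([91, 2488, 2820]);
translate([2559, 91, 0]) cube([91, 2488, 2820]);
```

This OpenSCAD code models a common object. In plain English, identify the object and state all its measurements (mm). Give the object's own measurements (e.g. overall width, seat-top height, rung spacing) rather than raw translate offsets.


The wall frame of a small rectangular building: four walls, each 2820 mm tall and 91 mm thick, enclosing a footprint 2650 mm (x) by 2670 mm (y) outside-to-outside, with no floor or roof. The front and back walls (the −y and +y sides) span the full width; the two side walls fit between them.


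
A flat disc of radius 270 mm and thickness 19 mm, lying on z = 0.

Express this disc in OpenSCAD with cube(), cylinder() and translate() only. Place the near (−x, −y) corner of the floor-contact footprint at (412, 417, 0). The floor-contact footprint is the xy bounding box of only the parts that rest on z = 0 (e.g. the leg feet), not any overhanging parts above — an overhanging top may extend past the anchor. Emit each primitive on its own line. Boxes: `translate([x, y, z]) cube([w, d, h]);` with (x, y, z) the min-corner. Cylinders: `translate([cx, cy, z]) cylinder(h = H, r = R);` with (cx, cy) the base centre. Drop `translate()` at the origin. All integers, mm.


translate([682, 687, 0]) cylinder(h = 19, r = 270);


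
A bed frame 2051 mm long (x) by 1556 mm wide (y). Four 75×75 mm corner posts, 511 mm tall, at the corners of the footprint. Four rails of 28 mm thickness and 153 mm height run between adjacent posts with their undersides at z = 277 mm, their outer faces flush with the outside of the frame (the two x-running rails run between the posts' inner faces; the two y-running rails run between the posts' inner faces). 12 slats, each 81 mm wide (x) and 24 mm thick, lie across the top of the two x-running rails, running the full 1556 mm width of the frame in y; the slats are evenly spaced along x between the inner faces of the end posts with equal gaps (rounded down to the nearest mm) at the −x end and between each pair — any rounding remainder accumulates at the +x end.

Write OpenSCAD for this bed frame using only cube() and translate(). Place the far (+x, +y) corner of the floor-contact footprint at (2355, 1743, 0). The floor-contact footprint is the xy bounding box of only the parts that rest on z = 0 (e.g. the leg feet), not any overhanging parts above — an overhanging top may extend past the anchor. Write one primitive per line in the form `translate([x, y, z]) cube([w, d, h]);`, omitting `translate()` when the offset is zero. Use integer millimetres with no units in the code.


// slat z = rail_z + rail_h = 277 + 153 = 430
// slat gap = ⌊(1901 − 12·81) / 13⌋ = 71
translate([304, 187, 0]) cube([75, 75, 511]);
translate([304, 1668, 0]) cube([75, 75, 511]);
translate([2280, 187, 0]) cube([75, 75, 511]);
translate([2280, 1668, 0]) cube([75, 75, 511]);
translate([379, 187, 277]) cube([1901, 28, 153]);
translate([379, 1715, 277]) cube([1901, 28, 153]);
translate([304, 262, 277]) cube([28, 1406, 153]);
translate([2327, 262, 277]) cube([28, 1406, 153]);
translate([450, 187, 430]) cube([81, 1556, 24]);
translate([602, 187, 430]) cube([81, 1556, 24]);
translate([754, 187, 430]) cube([81, 1556, 24]);
translate([906, 187, 430]) cube([81, 1556, 24]);
translate([1058, 187, 430]) cube([81, 1556, 24]);
translate([1210, 187, 430]) cube([81, 1556, 24]);
translate([1362, 187, 430]) cube([81, 1556, 24]);
translate([1514, 187, 430]) cube([81, 1556, 24]);
translate([1666, 187, 430]) cube([81, 1556, 24]);
translate([1818, 187, 430]) cube([81, 1556, 24]);
translate([1970, 187, 430]) cube([81, 1556, 24]);
translate([2122, 187, 430]) cube([81, 1556, 24]);


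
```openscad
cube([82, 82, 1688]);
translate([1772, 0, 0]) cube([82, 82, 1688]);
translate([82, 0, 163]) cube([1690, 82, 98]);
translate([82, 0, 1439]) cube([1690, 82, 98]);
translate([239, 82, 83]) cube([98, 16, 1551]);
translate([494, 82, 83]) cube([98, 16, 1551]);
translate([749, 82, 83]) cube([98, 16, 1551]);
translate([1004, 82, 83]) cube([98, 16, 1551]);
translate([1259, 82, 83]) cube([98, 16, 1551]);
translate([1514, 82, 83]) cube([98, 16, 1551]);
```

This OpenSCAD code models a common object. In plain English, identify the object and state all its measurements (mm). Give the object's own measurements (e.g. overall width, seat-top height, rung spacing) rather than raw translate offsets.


A fence section. Two 82×82 mm posts, 1688 mm tall, stand on the floor with a clear span of 1690 mm between their inner faces. Two horizontal rails of 82×98 mm section span the gap between the posts with their undersides at z = 163 mm and z = 1439 mm, flush with the posts' −y face. 6 pickets, each 98 mm wide, 16 mm thick and 1551 mm tall, are fixed to the +y face of the rails with their bottoms at z = 83 mm, spaced across the span with a 157 mm gap after the −x post and between neighbouring pickets, with 160 mm left before the +x post.


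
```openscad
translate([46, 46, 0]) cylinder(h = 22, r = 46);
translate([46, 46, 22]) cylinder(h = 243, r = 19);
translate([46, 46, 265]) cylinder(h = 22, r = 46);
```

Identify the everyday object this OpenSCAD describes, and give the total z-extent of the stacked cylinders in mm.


A spool. The overall height is 287 mm.

Three coaxial cylinders, large–small–large — a spool. Two 22 mm flanges and a 243 mm core give 22 + 243 + 22 = 287 mm.


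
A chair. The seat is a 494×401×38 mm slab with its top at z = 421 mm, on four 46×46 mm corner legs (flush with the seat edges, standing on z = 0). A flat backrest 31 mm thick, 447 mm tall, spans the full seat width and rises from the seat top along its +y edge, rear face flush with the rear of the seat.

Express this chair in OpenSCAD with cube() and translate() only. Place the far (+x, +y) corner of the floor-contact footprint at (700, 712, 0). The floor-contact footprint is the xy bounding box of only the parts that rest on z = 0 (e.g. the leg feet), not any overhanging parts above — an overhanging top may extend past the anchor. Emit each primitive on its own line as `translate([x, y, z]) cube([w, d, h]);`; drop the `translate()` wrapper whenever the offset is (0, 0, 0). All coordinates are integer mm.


// leg_h = 421 - 38 = 383
translate([206, 311, 383]) cube([494, 401, 38]);
translate([206, 311, 0]) cube([46, 46, 383]);
translate([654, 311, 0]) cube([46, 46, 383]);
translate([206, 666, 0]) cube([46, 46, 383]);
translate([654, 666, 0]) cube([46, 46, 383]);
translate([206, 681, 421]) cube([494, 31, 447]);


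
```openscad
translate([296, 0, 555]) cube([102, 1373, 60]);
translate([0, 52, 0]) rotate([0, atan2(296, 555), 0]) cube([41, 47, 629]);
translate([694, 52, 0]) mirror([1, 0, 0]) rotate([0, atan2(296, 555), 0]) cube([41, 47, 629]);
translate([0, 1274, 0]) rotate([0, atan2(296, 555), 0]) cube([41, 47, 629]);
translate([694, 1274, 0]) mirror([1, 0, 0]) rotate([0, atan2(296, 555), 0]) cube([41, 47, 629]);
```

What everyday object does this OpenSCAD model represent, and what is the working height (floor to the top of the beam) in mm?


A sawhorse. The overall height is 615 mm.

A beam across two mirrored pairs of raked legs — a sawhorse. The beam's underside is at z = 555 (matching the legs' vertical rise in atan2(296, 555)) and the beam is 60 mm tall, so its top is at 555 + 60 = 615 mm. The raked legs top out at the beam's underside, so that is the highest point.
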